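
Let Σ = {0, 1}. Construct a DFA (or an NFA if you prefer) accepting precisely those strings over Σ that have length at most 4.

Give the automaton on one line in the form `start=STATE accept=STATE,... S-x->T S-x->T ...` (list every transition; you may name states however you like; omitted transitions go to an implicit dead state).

start=S0 accept=S0,S1,S2,S3,S4 S0-0->S1 S0-1->S1 S1-0->S2 S1-1->S2 S2-0->S3 S2-1->S3 S3-0->S4 S3-1->S4 S4-0->S5 S4-1->S5 S5-0->S5 S5-1->S5

We only need to distinguish lengths 0, 1, …, 4, and '>4'. Chain S0 → S1 → S2 → S3 → S4 → S5 on every symbol, with S5 looping. Accepting states: {S0, S1, S2, S3, S4}.
A 6-state machine:
        0   1  
>* S0   S1  S1 
 * S1   S2  S2 
 * S2   S3  S3 
 * S3   S4  S4 
 * S4   S5  S5 
   S5   S5  S5 
(> = start, * = accepting)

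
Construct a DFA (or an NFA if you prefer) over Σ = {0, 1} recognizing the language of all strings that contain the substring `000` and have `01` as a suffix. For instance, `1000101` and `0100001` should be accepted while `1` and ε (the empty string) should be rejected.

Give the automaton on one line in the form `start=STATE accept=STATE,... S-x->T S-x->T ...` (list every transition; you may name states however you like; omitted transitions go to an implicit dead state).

start=S0 accept=S5 S0-0->S1 S0-1->S0 S1-0->S2 S1-1->S3 S2-0->S4 S2-1->S3 S3-0->S1 S3-1->S0 S4-0->S4 S4-1->S5 S5-0->S4 S5-1->S6 S6-0->S4 S6-1->S6

Handle the two conditions separately and then intersect. The first has 4 states tracking whether and how much of `000` has been seen; the second has 3 states tracking how much of the suffix `01` has currently been matched. A product state is a pair (one from each), accepting exactly when both do.
With 7 states:
        0   1  
>  S0   S1  S0 
   S1   S2  S3 
   S2   S4  S3 
   S3   S1  S0 
   S4   S4  S5 
 * S5   S4  S6 
   S6   S4  S6 
(> = start, * = accepting)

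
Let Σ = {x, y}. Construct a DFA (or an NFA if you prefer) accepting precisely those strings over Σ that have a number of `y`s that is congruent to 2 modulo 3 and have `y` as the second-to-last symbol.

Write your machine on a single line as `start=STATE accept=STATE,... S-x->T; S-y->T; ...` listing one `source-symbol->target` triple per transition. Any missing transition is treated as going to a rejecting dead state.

start=S0; accept=S3,S5; S0-x->S0; S0-y->S1; S1-x->S2; S1-y->S3; S2-x->S2; S2-y->S4; S3-x->S5; S3-y->S0; S4-x->S5; S4-y->S0; S5-x->S6; S5-y->S0; S6-x->S6; S6-y->S0

Run two small machines in parallel and take their product. One (3 states) tracks the count of `y`s modulo 3; the other (7 states) tracks the last 2 symbols read. Each combined state is a pair, one component from each; accept when both components accept. Minimizing collapses redundant product states.
A 7-state machine:
        x   y  
>  S0   S0  S1 
   S1   S2  S3 
   S2   S2  S4 
 * S3   S5  S0 
   S4   S5  S0 
 * S5   S6  S0 
   S6   S6  S0 
(> = start, * = accepting)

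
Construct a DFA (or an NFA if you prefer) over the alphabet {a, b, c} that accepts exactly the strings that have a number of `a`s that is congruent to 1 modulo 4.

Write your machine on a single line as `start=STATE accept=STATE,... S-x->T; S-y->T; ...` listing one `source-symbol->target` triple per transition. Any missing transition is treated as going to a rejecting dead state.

start=q0; accept=q1; q0-a->q1; q0-b->q0; q0-c->q0; q1-a->q2; q1-b->q1; q1-c->q1; q2-a->q3; q2-b->q2; q2-c->q2; q3-a->q0; q3-b->q3; q3-c->q3

The only thing that matters is how many `a`s have appeared, reduced mod 4. Use one state per residue: q0 for 0, …, q3 for 3. Reading `a` moves to the next residue; anything else stays put. q1 is accepting.
A 4-state machine:
        a   b   c  
>  q0   q1  q0  q0 
 * q1   q2  q1  q1 
   q2   q3  q2  q2 
   q3   q0  q3  q3 
(> = start, * = accepting)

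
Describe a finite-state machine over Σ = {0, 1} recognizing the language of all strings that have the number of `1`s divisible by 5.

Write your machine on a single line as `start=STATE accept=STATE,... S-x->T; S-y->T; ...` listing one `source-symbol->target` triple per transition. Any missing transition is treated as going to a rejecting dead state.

The only thing that matters is how many `1`s have appeared, reduced mod 5. Use one state per residue: s0 for 0, …, s4 for 4. Reading `1` moves to the next residue; anything else stays put. s0 is accepting.
        0   1  
>* s0   s0  s1 
   s1   s1  s2 
   s2   s2  s3 
   s3   s3  s4 
   s4   s4  s0 
(> = start, * = accepting)

start=s0; accept=s0; s0-0->s0; s0-1->s1; s1-0->s1; s1-1->s2; s2-0->s2; s2-1->s3; s3-0->s3; s3-1->s4; s4-0->s4; s4-1->s0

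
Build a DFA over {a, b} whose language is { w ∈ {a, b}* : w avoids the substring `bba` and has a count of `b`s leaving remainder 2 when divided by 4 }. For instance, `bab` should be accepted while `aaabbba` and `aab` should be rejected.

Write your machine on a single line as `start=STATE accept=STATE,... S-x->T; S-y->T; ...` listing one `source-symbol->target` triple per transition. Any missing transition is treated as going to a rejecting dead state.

Run two small machines in parallel and take their product. The first has 4 states tracking partial matches of the forbidden pattern `bba`; the second has 4 states tracking the count of `b`s modulo 4. A product state is a pair (one from each), accepting exactly when both do. After merging equivalent states the machine shrinks.
A 13-state machine:
          a    b  
>  S0     S0   S1 
   S1     S2   S3 
   S2     S2   S4 
 * S3     S5   S6 
 * S4     S7   S6 
   S5     S5   S5 
   S6     S5   S8 
 * S7     S7   S9 
   S8     S5  S10 
   S9    S11   S8 
   S10    S5   S3 
   S11   S11  S12 
   S12    S0  S10 
(> = start, * = accepting)

start=S0; accept=S3,S4,S7; S0-a->S0; S0-b->S1; S1-a->S2; S1-b->S3; S2-a->S2; S2-b->S4; S3-a->S5; S3-b->S6; S4-a->S7; S4-b->S6; S5-a->S5; S5-b->S5; S6-a->S5; S6-b->S8; S7-a->S7; S7-b->S9; S8-a->S5; S8-b->S10; S9-a->S11; S9-b->S8; S10-a->S5; S10-b->S3; S11-a->S11; S11-b->S12; S12-a->S0; S12-b->S10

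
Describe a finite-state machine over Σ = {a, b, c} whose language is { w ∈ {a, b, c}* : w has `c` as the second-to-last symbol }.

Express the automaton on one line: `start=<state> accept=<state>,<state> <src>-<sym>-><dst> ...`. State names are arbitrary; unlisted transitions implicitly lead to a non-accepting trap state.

Because acceptance depends on a position counted from the end, the machine has to buffer the most recent 2 symbols. Make each state the string of the last up-to-2 symbols read; on input `x` shift the window left and append `x`. Accept when the buffered window has length 2 and begins with `c`.
A 13-state machine:
          a    b    c  
>  S0     S1   S2   S3 
   S1     S4   S5   S6 
   S2     S7   S8   S9 
   S3    S10  S11  S12 
   S4     S4   S5   S6 
   S5     S7   S8   S9 
   S6    S10  S11  S12 
   S7     S4   S5   S6 
   S8     S7   S8   S9 
   S9    S10  S11  S12 
 * S10    S4   S5   S6 
 * S11    S7   S8   S9 
 * S12   S10  S11  S12 
(> = start, * = accepting)

start=S0 accept=S10,S11,S12 S0-a->S1 S0-b->S2 S0-c->S3 S1-a->S4 S1-b->S5 S1-c->S6 S2-a->S7 S2-b->S8 S2-c->S9 S3-a->S10 S3-b->S11 S3-c->S12 S4-a->S4 S4-b->S5 S4-c->S6 S5-a->S7 S5-b->S8 S5-c->S9 S6-a->S10 S6-b->S11 S6-c->S12 S7-a->S4 S7-b->S5 S7-c->S6 S8-a->S7 S8-b->S8 S8-c->S9 S9-a->S10 S9-b->S11 S9-c->S12 S10-a->S4 S10-b->S5 S10-c->S6 S11-a->S7 S11-b->S8 S11-c->S9 S12-a->S10 S12-b->S11 S12-c->S12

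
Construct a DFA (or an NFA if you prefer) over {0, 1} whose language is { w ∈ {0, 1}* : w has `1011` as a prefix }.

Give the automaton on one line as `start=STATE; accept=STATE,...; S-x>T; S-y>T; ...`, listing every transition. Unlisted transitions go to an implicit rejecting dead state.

start=A; accept=E; A-0>F; A-1>B; B-0>C; B-1>F; C-0>F; C-1>D; D-0>F; D-1>E; E-0>E; E-1>E; F-0>F; F-1>F

Check the first 4 symbols one by one: A through D record how many have matched `1011` so far; any wrong symbol goes to the dead state F. After all 4 match we enter the accepting sink E.
A 6-state machine:
       0  1 
>  A   F  B 
   B   C  F 
   C   F  D 
   D   F  E 
 * E   E  E 
   F   F  F 
(> = start, * = accepting)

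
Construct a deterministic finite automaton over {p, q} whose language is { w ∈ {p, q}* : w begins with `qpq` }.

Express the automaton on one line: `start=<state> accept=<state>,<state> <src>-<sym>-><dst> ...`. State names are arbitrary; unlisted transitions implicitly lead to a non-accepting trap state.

start=s0 accept=s3 s0-p->s4 s0-q->s1 s1-p->s2 s1-q->s4 s2-p->s4 s2-q->s3 s3-p->s3 s3-q->s3 s4-p->s4 s4-q->s4

Check the first 3 symbols one by one: s0 through s2 record how many have matched `qpq` so far; any wrong symbol goes to the dead state s4. After all 3 match we enter the accepting sink s3.
A 5-state machine:
        p   q  
>  s0   s4  s1 
   s1   s2  s4 
   s2   s4  s3 
 * s3   s3  s3 
   s4   s4  s4 
(> = start, * = accepting)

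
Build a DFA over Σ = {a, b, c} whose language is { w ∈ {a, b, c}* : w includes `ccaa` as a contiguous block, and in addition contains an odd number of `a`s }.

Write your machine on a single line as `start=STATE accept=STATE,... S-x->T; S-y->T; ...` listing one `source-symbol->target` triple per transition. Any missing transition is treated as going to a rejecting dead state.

start=q0; accept=q9; q0-a->q1; q0-b->q0; q0-c->q2; q1-a->q0; q1-b->q1; q1-c->q3; q2-a->q1; q2-b->q0; q2-c->q4; q3-a->q0; q3-b->q1; q3-c->q5; q4-a->q6; q4-b->q0; q4-c->q4; q5-a->q7; q5-b->q1; q5-c->q5; q6-a->q8; q6-b->q1; q6-c->q3; q7-a->q9; q7-b->q0; q7-c->q2; q8-a->q9; q8-b->q8; q8-c->q8; q9-a->q8; q9-b->q9; q9-c->q9

Run two small machines in parallel and take their product. One (5 states) tracks whether and how much of `ccaa` has been seen; the other (2 states) tracks the count of `a`s modulo 2. Each combined state is a pair, one component from each; accept when both components accept.
        a   b   c  
>  q0   q1  q0  q2 
   q1   q0  q1  q3 
   q2   q1  q0  q4 
   q3   q0  q1  q5 
   q4   q6  q0  q4 
   q5   q7  q1  q5 
   q6   q8  q1  q3 
   q7   q9  q0  q2 
   q8   q9  q8  q8 
 * q9   q8  q9  q9 
(> = start, * = accepting)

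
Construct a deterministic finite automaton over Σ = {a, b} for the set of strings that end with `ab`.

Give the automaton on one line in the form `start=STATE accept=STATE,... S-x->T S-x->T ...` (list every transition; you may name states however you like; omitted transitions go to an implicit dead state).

Remember how much of `ab` the current input suffix matches. State S0 means no match yet; S1 means the last symbol is `a`; S2 means the last 2 symbols are `ab`. Only S2 accepts. On a mismatch, fall back to the longest proper suffix that is still a prefix of `ab`.
        a   b  
>  S0   S1  S0 
   S1   S1  S2 
 * S2   S1  S0 
(> = start, * = accepting)

start=S0 accept=S2 S0-a->S1 S0-b->S0 S1-a->S1 S1-b->S2 S2-a->S1 S2-b->S0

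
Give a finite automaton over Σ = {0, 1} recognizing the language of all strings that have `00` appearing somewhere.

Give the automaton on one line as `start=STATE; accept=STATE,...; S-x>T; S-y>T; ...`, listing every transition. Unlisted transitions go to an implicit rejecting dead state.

start=q0; accept=q2; q0-0>q1; q0-1>q0; q1-0>q2; q1-1>q0; q2-0>q2; q2-1>q2

Track how much of `00` has been matched so far: state q0 is no progress, q2 is the absorbing accept state reached once `00` has occurred. Intermediate states record partial matches; on a mismatch, fall back to the longest reusable overlap.
With 3 states:
        0   1  
>  q0   q1  q0 
   q1   q2  q0 
 * q2   q2  q2 
(> = start, * = accepting)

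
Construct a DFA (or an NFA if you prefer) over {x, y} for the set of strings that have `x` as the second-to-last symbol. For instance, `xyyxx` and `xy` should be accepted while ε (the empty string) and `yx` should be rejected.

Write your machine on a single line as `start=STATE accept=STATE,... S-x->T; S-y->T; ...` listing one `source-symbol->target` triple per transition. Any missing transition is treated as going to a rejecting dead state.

start=q0; accept=q3,q4; q0-x->q1; q0-y->q2; q1-x->q3; q1-y->q4; q2-x->q5; q2-y->q6; q3-x->q3; q3-y->q4; q4-x->q5; q4-y->q6; q5-x->q3; q5-y->q4; q6-x->q5; q6-y->q6

Because acceptance depends on a position counted from the end, the machine has to buffer the most recent 2 symbols. Make each state the string of the last up-to-2 symbols read; on input `x` shift the window left and append `x`. Accept when the buffered window has length 2 and begins with `x`.
With 7 states:
        x   y  
>  q0   q1  q2 
   q1   q3  q4 
   q2   q5  q6 
 * q3   q3  q4 
 * q4   q5  q6 
   q5   q3  q4 
   q6   q5  q6 
(> = start, * = accepting)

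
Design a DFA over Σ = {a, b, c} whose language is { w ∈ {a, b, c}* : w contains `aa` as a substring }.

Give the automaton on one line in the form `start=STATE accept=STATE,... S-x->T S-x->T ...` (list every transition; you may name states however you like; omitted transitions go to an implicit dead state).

States q0..q1 record the length of the longest prefix of `aa` that matches the current input suffix. Reaching q2 means `aa` has been seen, and we stay there forever. Accept from q2.
A 3-state machine:
        a   b   c  
>  q0   q1  q0  q0 
   q1   q2  q0  q0 
 * q2   q2  q2  q2 
(> = start, * = accepting)

start=q0 accept=q2 q0-a->q1 q0-b->q0 q0-c->q0 q1-a->q2 q1-b->q0 q1-c->q0 q2-a->q2 q2-b->q2 q2-c->q2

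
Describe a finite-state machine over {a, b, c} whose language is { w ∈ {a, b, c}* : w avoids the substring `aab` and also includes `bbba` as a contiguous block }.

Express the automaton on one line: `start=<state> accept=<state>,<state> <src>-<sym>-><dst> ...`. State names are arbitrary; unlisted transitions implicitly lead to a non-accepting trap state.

start=S0 accept=S7,S8,S9 S0-a->S1 S0-b->S2 S0-c->S0 S1-a->S3 S1-b->S2 S1-c->S0 S2-a->S1 S2-b->S4 S2-c->S0 S3-a->S3 S3-b->S5 S3-c->S0 S4-a->S1 S4-b->S6 S4-c->S0 S5-a->S5 S5-b->S5 S5-c->S5 S6-a->S7 S6-b->S6 S6-c->S0 S7-a->S8 S7-b->S9 S7-c->S9 S8-a->S8 S8-b->S5 S8-c->S9 S9-a->S7 S9-b->S9 S9-c->S9

Run two small machines in parallel and take their product. One (4 states) tracks partial matches of the forbidden pattern `aab`; the other (5 states) tracks whether and how much of `bbba` has been seen. Each combined state is a pair, one component from each; accept when both components accept. After merging equivalent states the machine shrinks.
With 10 states:
        a   b   c  
>  S0   S1  S2  S0 
   S1   S3  S2  S0 
   S2   S1  S4  S0 
   S3   S3  S5  S0 
   S4   S1  S6  S0 
   S5   S5  S5  S5 
   S6   S7  S6  S0 
 * S7   S8  S9  S9 
 * S8   S8  S5  S9 
 * S9   S7  S9  S9 
(> = start, * = accepting)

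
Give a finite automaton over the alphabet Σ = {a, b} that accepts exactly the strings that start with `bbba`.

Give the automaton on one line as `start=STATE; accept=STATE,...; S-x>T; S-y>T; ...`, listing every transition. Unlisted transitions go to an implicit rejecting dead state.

Walk along `bbba` while the input agrees: from q0 take `b` to q1, and so on. Any deviation drops to the rejecting sink q5. Once q4 is reached the prefix is confirmed and every continuation is accepted.
With 6 states:
        a   b  
>  q0   q5  q1 
   q1   q5  q2 
   q2   q5  q3 
   q3   q4  q5 
 * q4   q4  q4 
   q5   q5  q5 
(> = start, * = accepting)

start=q0; accept=q4; q0-a>q5; q0-b>q1; q1-a>q5; q1-b>q2; q2-a>q5; q2-b>q3; q3-a>q4; q3-b>q5; q4-a>q4; q4-b>q4; q5-a>q5; q5-b>q5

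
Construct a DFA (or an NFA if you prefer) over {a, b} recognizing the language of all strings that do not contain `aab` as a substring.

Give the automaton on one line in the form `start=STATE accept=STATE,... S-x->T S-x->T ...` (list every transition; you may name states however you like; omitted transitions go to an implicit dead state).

Track partial matches of the forbidden pattern `aab`. State q3 is a dead state reached once `aab` has occurred; every other state accepts. q0 means no part of `aab` is currently matched.
4 states suffice.
        a   b  
>* q0   q1  q0 
 * q1   q2  q0 
 * q2   q2  q3 
   q3   q3  q3 
(> = start, * = accepting)

start=q0 accept=q0,q1,q2 q0-a->q1 q0-b->q0 q1-a->q2 q1-b->q0 q2-a->q2 q2-b->q3 q3-a->q3 q3-b->q3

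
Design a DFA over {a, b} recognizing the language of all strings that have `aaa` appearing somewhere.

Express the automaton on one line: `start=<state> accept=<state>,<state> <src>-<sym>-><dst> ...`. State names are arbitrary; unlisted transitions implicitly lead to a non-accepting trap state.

start=s0 accept=s3 s0-a->s1 s0-b->s0 s1-a->s2 s1-b->s0 s2-a->s3 s2-b->s0 s3-a->s3 s3-b->s3

Track how much of `aaa` has been matched so far: state s0 is no progress, s3 is the absorbing accept state reached once `aaa` has occurred. Intermediate states record partial matches; on a mismatch, fall back to the longest reusable overlap.
A 4-state machine:
        a   b  
>  s0   s1  s0 
   s1   s2  s0 
   s2   s3  s0 
 * s3   s3  s3 
(> = start, * = accepting)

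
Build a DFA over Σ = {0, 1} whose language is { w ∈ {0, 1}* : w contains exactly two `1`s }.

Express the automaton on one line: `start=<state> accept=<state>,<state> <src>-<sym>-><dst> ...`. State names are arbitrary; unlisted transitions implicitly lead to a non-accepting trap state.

Count `1`s, saturating at 3: states S0 through S2 mean 0 through 2 `1`s seen; S3 means more than 2. Each `1` increments (capped at S3); other symbols loop. Accept from {S2}.
With 4 states:
        0   1  
>  S0   S0  S1 
   S1   S1  S2 
 * S2   S2  S3 
   S3   S3  S3 
(> = start, * = accepting)

start=S0 accept=S2 S0-0->S0 S0-1->S1 S1-0->S1 S1-1->S2 S2-0->S2 S2-1->S3 S3-0->S3 S3-1->S3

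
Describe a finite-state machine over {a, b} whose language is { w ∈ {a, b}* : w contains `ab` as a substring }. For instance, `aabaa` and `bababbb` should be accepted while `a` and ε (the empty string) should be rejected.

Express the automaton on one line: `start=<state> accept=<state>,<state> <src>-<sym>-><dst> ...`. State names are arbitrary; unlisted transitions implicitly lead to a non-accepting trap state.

Track how much of `ab` has been matched so far: state S0 is no progress, S2 is the absorbing accept state reached once `ab` has occurred. Intermediate states record partial matches; on a mismatch, fall back to the longest reusable overlap.
With 3 states:
        a   b  
>  S0   S1  S0 
   S1   S1  S2 
 * S2   S2  S2 
(> = start, * = accepting)

start=S0 accept=S2 S0-a->S1 S0-b->S0 S1-a->S1 S1-b->S2 S2-a->S2 S2-b->S2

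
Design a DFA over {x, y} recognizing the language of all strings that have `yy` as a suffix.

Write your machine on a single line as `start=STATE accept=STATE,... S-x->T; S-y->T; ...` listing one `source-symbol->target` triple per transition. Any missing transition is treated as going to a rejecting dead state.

start=s0; accept=s2; s0-x->s0; s0-y->s1; s1-x->s0; s1-y->s2; s2-x->s0; s2-y->s2

Let each state record the length of the longest suffix of the input read so far that is also a prefix of `yy`. s1 means the last symbol is `y`; s2 means the last 2 symbols are `yy`. Accept only at s2, where the string currently ends in `yy`.
A 3-state machine:
        x   y  
>  s0   s0  s1 
   s1   s0  s2 
 * s2   s0  s2 
(> = start, * = accepting)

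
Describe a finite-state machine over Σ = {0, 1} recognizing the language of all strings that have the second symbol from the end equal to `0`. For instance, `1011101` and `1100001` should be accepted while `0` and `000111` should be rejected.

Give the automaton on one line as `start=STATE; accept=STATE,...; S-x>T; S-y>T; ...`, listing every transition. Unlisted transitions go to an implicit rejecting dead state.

A DFA must remember the last 2 symbols (since which symbol is second-to-last isn't known until the input ends). Use one state per possible window of the last ≤2 symbols; accept from those whose window starts with `0`.
        0   1  
>  q0   q1  q2 
   q1   q3  q4 
   q2   q5  q6 
 * q3   q3  q4 
 * q4   q5  q6 
   q5   q3  q4 
   q6   q5  q6 
(> = start, * = accepting)

start=q0; accept=q3,q4; q0-0>q1; q0-1>q2; q1-0>q3; q1-1>q4; q2-0>q5; q2-1>q6; q3-0>q3; q3-1>q4; q4-0>q5; q4-1>q6; q5-0>q3; q5-1>q4; q6-0>q5; q6-1>q6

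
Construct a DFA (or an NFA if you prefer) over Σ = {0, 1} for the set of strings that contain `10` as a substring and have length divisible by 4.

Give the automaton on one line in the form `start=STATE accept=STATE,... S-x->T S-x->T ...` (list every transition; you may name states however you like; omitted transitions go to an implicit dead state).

Handle the two conditions separately and then intersect. One (3 states) tracks whether and how much of `10` has been seen; the other (4 states) tracks the input length modulo 4. Each combined state is a pair, one component from each; accept when both components accept.
          0    1  
>  q0     q1   q2 
   q1     q3   q4 
   q2     q5   q4 
   q3     q6   q7 
   q4     q8   q7 
   q5     q8   q8 
   q6     q0   q9 
   q7    q10   q9 
   q8    q10  q10 
   q9    q11   q2 
 * q10   q11  q11 
   q11    q5   q5 
(> = start, * = accepting)

start=q0 accept=q10 q0-0->q1 q0-1->q2 q1-0->q3 q1-1->q4 q2-0->q5 q2-1->q4 q3-0->q6 q3-1->q7 q4-0->q8 q4-1->q7 q5-0->q8 q5-1->q8 q6-0->q0 q6-1->q9 q7-0->q10 q7-1->q9 q8-0->q10 q8-1->q10 q9-0->q11 q9-1->q2 q10-0->q11 q10-1->q11 q11-0->q5 q11-1->q5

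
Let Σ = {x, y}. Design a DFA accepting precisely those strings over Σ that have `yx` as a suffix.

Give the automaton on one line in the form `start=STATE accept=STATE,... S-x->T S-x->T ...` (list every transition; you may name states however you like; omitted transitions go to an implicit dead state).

start=q0 accept=q2 q0-x->q0 q0-y->q1 q1-x->q2 q1-y->q1 q2-x->q0 q2-y->q1

Let each state record the length of the longest suffix of the input read so far that is also a prefix of `yx`. q1 means the last symbol is `y`; q2 means the last 2 symbols are `yx`. Accept only at q2, where the string currently ends in `yx`.
A 3-state machine:
        x   y  
>  q0   q0  q1 
   q1   q2  q1 
 * q2   q0  q1 
(> = start, * = accepting)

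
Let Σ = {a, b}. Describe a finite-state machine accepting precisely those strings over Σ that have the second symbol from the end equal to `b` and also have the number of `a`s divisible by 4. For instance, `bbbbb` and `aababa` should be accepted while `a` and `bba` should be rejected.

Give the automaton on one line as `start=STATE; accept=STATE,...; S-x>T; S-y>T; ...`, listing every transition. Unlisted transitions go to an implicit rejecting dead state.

start=q0; accept=q4,q7; q0-a>q1; q0-b>q2; q1-a>q3; q1-b>q1; q2-a>q1; q2-b>q4; q3-a>q5; q3-b>q3; q4-a>q1; q4-b>q4; q5-a>q0; q5-b>q6; q6-a>q7; q6-b>q6; q7-a>q1; q7-b>q2

Handle the two conditions separately and then intersect. The first has 7 states tracking the last 2 symbols read; the second has 4 states tracking the count of `a`s modulo 4. A product state is a pair (one from each), accepting exactly when both do. Equivalent product states are then merged.
        a   b  
>  q0   q1  q2 
   q1   q3  q1 
   q2   q1  q4 
   q3   q5  q3 
 * q4   q1  q4 
   q5   q0  q6 
   q6   q7  q6 
 * q7   q1  q2 
(> = start, * = accepting)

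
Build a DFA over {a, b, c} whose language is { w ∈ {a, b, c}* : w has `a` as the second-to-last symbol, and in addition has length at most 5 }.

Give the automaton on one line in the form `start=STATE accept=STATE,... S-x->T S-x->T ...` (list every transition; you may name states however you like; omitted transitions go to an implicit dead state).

Run two small machines in parallel and take their product. The first has 13 states tracking the last 2 symbols read; the second has 7 states tracking the input length, saturating at 6. A product state is a pair (one from each), accepting exactly when both do. Minimizing collapses redundant product states.
With 15 states:
          a    b    c  
>  S0     S1   S2   S2 
   S1     S3   S4   S4 
   S2     S5   S6   S6 
 * S3     S7   S8   S8 
 * S4     S9  S10  S10 
   S5     S7   S8   S8 
   S6     S9  S10  S10 
 * S7    S11  S12  S12 
 * S8    S13  S14  S14 
   S9    S11  S12  S12 
   S10   S13  S14  S14 
 * S11   S12  S12  S12 
 * S12   S14  S14  S14 
   S13   S12  S12  S12 
   S14   S14  S14  S14 
(> = start, * = accepting)

start=S0 accept=S3,S4,S7,S8,S11,S12 S0-a->S1 S0-b->S2 S0-c->S2 S1-a->S3 S1-b->S4 S1-c->S4 S2-a->S5 S2-b->S6 S2-c->S6 S3-a->S7 S3-b->S8 S3-c->S8 S4-a->S9 S4-b->S10 S4-c->S10 S5-a->S7 S5-b->S8 S5-c->S8 S6-a->S9 S6-b->S10 S6-c->S10 S7-a->S11 S7-b->S12 S7-c->S12 S8-a->S13 S8-b->S14 S8-c->S14 S9-a->S11 S9-b->S12 S9-c->S12 S10-a->S13 S10-b->S14 S10-c->S14 S11-a->S12 S11-b->S12 S11-c->S12 S12-a->S14 S12-b->S14 S12-c->S14 S13-a->S12 S13-b->S12 S13-c->S12 S14-a->S14 S14-b->S14 S14-c->S14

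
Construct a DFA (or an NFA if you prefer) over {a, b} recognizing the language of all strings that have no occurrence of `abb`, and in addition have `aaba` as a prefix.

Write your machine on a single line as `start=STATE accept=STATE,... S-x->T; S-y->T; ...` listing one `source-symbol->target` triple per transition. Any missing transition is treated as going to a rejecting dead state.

start=q0; accept=q8,q9; q0-a->q1; q0-b->q2; q1-a->q3; q1-b->q4; q2-a->q5; q2-b->q2; q3-a->q5; q3-b->q6; q4-a->q5; q4-b->q7; q5-a->q5; q5-b->q4; q6-a->q8; q6-b->q7; q7-a->q7; q7-b->q7; q8-a->q8; q8-b->q9; q9-a->q8; q9-b->q10; q10-a->q10; q10-b->q10

Run two small machines in parallel and take their product. One (4 states) tracks partial matches of the forbidden pattern `abb`; the other (6 states) tracks whether the input so far still matches the prefix `aaba`. Each combined state is a pair, one component from each; accept when both components accept.
An 11-state machine:
          a    b  
>  q0     q1   q2 
   q1     q3   q4 
   q2     q5   q2 
   q3     q5   q6 
   q4     q5   q7 
   q5     q5   q4 
   q6     q8   q7 
   q7     q7   q7 
 * q8     q8   q9 
 * q9     q8  q10 
   q10   q10  q10 
(> = start, * = accepting)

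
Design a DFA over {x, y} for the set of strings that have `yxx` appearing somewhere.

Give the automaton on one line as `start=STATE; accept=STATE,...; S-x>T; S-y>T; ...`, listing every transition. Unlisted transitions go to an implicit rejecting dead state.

Track how much of `yxx` has been matched so far: state q0 is no progress, q3 is the absorbing accept state reached once `yxx` has occurred. Intermediate states record partial matches; on a mismatch, fall back to the longest reusable overlap.
With 4 states:
        x   y  
>  q0   q0  q1 
   q1   q2  q1 
   q2   q3  q1 
 * q3   q3  q3 
(> = start, * = accepting)

start=q0; accept=q3; q0-x>q0; q0-y>q1; q1-x>q2; q1-y>q1; q2-x>q3; q2-y>q1; q3-x>q3; q3-y>q3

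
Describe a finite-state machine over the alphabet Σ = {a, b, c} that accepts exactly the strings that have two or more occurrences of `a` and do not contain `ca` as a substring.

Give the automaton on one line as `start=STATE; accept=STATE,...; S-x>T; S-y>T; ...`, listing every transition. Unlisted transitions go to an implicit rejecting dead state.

Run two small machines in parallel and take their product. One (4 states) tracks the count of `a`s, saturating at 3; the other (3 states) tracks partial matches of the forbidden pattern `ca`. Each combined state is a pair, one component from each; accept when both components accept. Minimizing collapses redundant product states.
With 7 states:
        a   b   c  
>  s0   s1  s0  s2 
   s1   s3  s1  s4 
   s2   s5  s0  s2 
 * s3   s3  s3  s6 
   s4   s5  s1  s4 
   s5   s5  s5  s5 
 * s6   s5  s3  s6 
(> = start, * = accepting)

start=s0; accept=s3,s6; s0-a>s1; s0-b>s0; s0-c>s2; s1-a>s3; s1-b>s1; s1-c>s4; s2-a>s5; s2-b>s0; s2-c>s2; s3-a>s3; s3-b>s3; s3-c>s6; s4-a>s5; s4-b>s1; s4-c>s4; s5-a>s5; s5-b>s5; s5-c>s5; s6-a>s5; s6-b>s3; s6-c>s6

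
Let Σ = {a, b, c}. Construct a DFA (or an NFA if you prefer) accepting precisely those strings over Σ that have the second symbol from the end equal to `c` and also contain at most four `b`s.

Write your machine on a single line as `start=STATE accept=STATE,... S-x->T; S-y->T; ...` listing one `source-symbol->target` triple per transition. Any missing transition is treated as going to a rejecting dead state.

Run two small machines in parallel and take their product. One (13 states) tracks the last 2 symbols read; the other (6 states) tracks the count of `b`s, saturating at 5. Each combined state is a pair, one component from each; accept when both components accept. Equivalent product states are then merged.
A 21-state machine:
          a    b    c  
>  q0     q0   q1   q2 
   q1     q1   q3   q4 
   q2     q5   q6   q7 
   q3     q3   q8   q9 
   q4     q6  q10  q11 
 * q5     q0   q1   q2 
 * q6     q1   q3   q4 
 * q7     q5   q6   q7 
   q8     q8  q12  q13 
   q9    q10  q14  q15 
 * q10    q3   q8   q9 
 * q11    q6  q10  q11 
   q12   q12  q16  q17 
   q13   q14  q18  q19 
 * q14    q8  q12  q13 
 * q15   q10  q14  q15 
   q16   q16  q16  q16 
   q17   q18  q16  q20 
 * q18   q12  q16  q17 
 * q19   q14  q18  q19 
 * q20   q18  q16  q20 
(> = start, * = accepting)

start=q0; accept=q5,q6,q7,q10,q11,q14,q15,q18,q19,q20; q0-a->q0; q0-b->q1; q0-c->q2; q1-a->q1; q1-b->q3; q1-c->q4; q2-a->q5; q2-b->q6; q2-c->q7; q3-a->q3; q3-b->q8; q3-c->q9; q4-a->q6; q4-b->q10; q4-c->q11; q5-a->q0; q5-b->q1; q5-c->q2; q6-a->q1; q6-b->q3; q6-c->q4; q7-a->q5; q7-b->q6; q7-c->q7; q8-a->q8; q8-b->q12; q8-c->q13; q9-a->q10; q9-b->q14; q9-c->q15; q10-a->q3; q10-b->q8; q10-c->q9; q11-a->q6; q11-b->q10; q11-c->q11; q12-a->q12; q12-b->q16; q12-c->q17; q13-a->q14; q13-b->q18; q13-c->q19; q14-a->q8; q14-b->q12; q14-c->q13; q15-a->q10; q15-b->q14; q15-c->q15; q16-a->q16; q16-b->q16; q16-c->q16; q17-a->q18; q17-b->q16; q17-c->q20; q18-a->q12; q18-b->q16; q18-c->q17; q19-a->q14; q19-b->q18; q19-c->q19; q20-a->q18; q20-b->q16; q20-c->q20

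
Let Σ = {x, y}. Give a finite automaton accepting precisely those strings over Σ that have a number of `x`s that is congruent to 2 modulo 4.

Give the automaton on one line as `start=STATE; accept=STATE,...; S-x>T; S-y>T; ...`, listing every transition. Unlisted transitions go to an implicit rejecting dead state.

Keep the running count of `x`s modulo 4: each `x` advances along the cycle q0 → q1 → q2 → q3 → q0 while other symbols loop. Accept at q2.
A 4-state machine:
        x   y  
>  q0   q1  q0 
   q1   q2  q1 
 * q2   q3  q2 
   q3   q0  q3 
(> = start, * = accepting)

start=q0; accept=q2; q0-x>q1; q0-y>q0; q1-x>q2; q1-y>q1; q2-x>q3; q2-y>q2; q3-x>q0; q3-y>q3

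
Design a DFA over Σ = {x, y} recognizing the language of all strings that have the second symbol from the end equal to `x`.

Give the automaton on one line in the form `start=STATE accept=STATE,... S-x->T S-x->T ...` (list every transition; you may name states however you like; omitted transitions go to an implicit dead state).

A DFA must remember the last 2 symbols (since which symbol is second-to-last isn't known until the input ends). Use one state per possible window of the last ≤2 symbols; accept from those whose window starts with `x`.
7 states suffice.
        x   y  
>  S0   S1  S2 
   S1   S3  S4 
   S2   S5  S6 
 * S3   S3  S4 
 * S4   S5  S6 
   S5   S3  S4 
   S6   S5  S6 
(> = start, * = accepting)

start=S0 accept=S3,S4 S0-x->S1 S0-y->S2 S1-x->S3 S1-y->S4 S2-x->S5 S2-y->S6 S3-x->S3 S3-y->S4 S4-x->S5 S4-y->S6 S5-x->S3 S5-y->S4 S6-x->S5 S6-y->S6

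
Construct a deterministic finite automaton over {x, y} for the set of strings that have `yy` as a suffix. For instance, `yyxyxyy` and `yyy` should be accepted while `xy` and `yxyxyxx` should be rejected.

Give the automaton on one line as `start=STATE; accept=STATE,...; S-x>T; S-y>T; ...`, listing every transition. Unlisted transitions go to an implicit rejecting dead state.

Remember how much of `yy` the current input suffix matches. State S0 means no match yet; S1 means the last symbol is `y`; S2 means the last 2 symbols are `yy`. Only S2 accepts. On a mismatch, fall back to the longest proper suffix that is still a prefix of `yy`.
With 3 states:
        x   y  
>  S0   S0  S1 
   S1   S0  S2 
 * S2   S0  S2 
(> = start, * = accepting)

start=S0; accept=S2; S0-x>S0; S0-y>S1; S1-x>S0; S1-y>S2; S2-x>S0; S2-y>S2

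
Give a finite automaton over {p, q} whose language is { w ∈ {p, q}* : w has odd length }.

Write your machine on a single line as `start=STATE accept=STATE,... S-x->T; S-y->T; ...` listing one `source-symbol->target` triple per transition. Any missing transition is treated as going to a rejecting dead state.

start=s0; accept=s1; s0-p->s1; s0-q->s1; s1-p->s0; s1-q->s0

Only the length mod 2 matters, so use a 2-cycle: from any state, every input symbol moves to the next state, wrapping s1 back to s0. Mark s1 accepting.
2 states suffice.
        p   q  
>  s0   s1  s1 
 * s1   s0  s0 
(> = start, * = accepting)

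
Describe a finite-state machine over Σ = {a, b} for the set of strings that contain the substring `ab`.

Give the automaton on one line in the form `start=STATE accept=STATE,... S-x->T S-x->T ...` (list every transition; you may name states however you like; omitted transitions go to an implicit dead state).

States q0..q1 record the length of the longest prefix of `ab` that matches the current input suffix. Reaching q2 means `ab` has been seen, and we stay there forever. Accept from q2.
A 3-state machine:
        a   b  
>  q0   q1  q0 
   q1   q1  q2 
 * q2   q2  q2 
(> = start, * = accepting)

start=q0 accept=q2 q0-a->q1 q0-b->q0 q1-a->q1 q1-b->q2 q2-a->q2 q2-b->q2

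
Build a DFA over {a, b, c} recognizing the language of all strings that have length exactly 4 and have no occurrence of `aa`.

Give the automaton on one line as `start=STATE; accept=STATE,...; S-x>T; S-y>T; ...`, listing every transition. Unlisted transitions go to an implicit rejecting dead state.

start=s0; accept=s8; s0-a>s1; s0-b>s2; s0-c>s2; s1-a>s3; s1-b>s4; s1-c>s4; s2-a>s5; s2-b>s4; s2-c>s4; s3-a>s3; s3-b>s3; s3-c>s3; s4-a>s6; s4-b>s7; s4-c>s7; s5-a>s3; s5-b>s7; s5-c>s7; s6-a>s3; s6-b>s8; s6-c>s8; s7-a>s8; s7-b>s8; s7-c>s8; s8-a>s3; s8-b>s3; s8-c>s3

Run two small machines in parallel and take their product. One (6 states) tracks the input length, saturating at 5; the other (3 states) tracks partial matches of the forbidden pattern `aa`. Each combined state is a pair, one component from each; accept when both components accept. After merging equivalent states the machine shrinks.
        a   b   c  
>  s0   s1  s2  s2 
   s1   s3  s4  s4 
   s2   s5  s4  s4 
   s3   s3  s3  s3 
   s4   s6  s7  s7 
   s5   s3  s7  s7 
   s6   s3  s8  s8 
   s7   s8  s8  s8 
 * s8   s3  s3  s3 
(> = start, * = accepting)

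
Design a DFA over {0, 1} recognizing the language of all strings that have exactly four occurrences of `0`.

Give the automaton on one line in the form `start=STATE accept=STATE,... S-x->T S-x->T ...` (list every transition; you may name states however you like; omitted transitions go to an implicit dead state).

start=s0 accept=s4 s0-0->s1 s0-1->s0 s1-0->s2 s1-1->s1 s2-0->s3 s2-1->s2 s3-0->s4 s3-1->s3 s4-0->s5 s4-1->s4 s5-0->s5 s5-1->s5

Count `0`s, saturating at 5: states s0 through s4 mean 0 through 4 `0`s seen; s5 means more than 4. Each `0` increments (capped at s5); other symbols loop. Accept from {s4}.
A 6-state machine:
        0   1  
>  s0   s1  s0 
   s1   s2  s1 
   s2   s3  s2 
   s3   s4  s3 
 * s4   s5  s4 
   s5   s5  s5 
(> = start, * = accepting)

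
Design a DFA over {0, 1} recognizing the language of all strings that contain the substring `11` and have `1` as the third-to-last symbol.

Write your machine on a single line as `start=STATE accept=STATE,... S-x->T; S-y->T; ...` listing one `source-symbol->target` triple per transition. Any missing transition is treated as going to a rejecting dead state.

start=q0; accept=q3,q4,q5,q6; q0-0->q0; q0-1->q1; q1-0->q0; q1-1->q2; q2-0->q3; q2-1->q4; q3-0->q5; q3-1->q6; q4-0->q3; q4-1->q4; q5-0->q7; q5-1->q8; q6-0->q9; q6-1->q2; q7-0->q7; q7-1->q8; q8-0->q9; q8-1->q2; q9-0->q5; q9-1->q6

Build one automaton per condition and run them in lockstep. The first has 3 states tracking whether and how much of `11` has been seen; the second has 15 states tracking the last 3 symbols read. A product state is a pair (one from each), accepting exactly when both do. Minimizing collapses redundant product states.
10 states suffice.
        0   1  
>  q0   q0  q1 
   q1   q0  q2 
   q2   q3  q4 
 * q3   q5  q6 
 * q4   q3  q4 
 * q5   q7  q8 
 * q6   q9  q2 
   q7   q7  q8 
   q8   q9  q2 
   q9   q5  q6 
(> = start, * = accepting)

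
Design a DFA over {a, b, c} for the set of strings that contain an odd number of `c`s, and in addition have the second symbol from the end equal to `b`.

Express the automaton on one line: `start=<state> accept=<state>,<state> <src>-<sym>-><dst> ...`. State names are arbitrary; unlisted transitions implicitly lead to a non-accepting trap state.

start=q0 accept=q3,q5 q0-a->q0 q0-b->q1 q0-c->q2 q1-a->q0 q1-b->q1 q1-c->q3 q2-a->q2 q2-b->q4 q2-c->q0 q3-a->q2 q3-b->q4 q3-c->q0 q4-a->q3 q4-b->q5 q4-c->q0 q5-a->q3 q5-b->q5 q5-c->q0

Handle the two conditions separately and then intersect. One (2 states) tracks the count of `c`s modulo 2; the other (13 states) tracks the last 2 symbols read. Each combined state is a pair, one component from each; accept when both components accept. Minimizing collapses redundant product states.
6 states suffice.
        a   b   c  
>  q0   q0  q1  q2 
   q1   q0  q1  q3 
   q2   q2  q4  q0 
 * q3   q2  q4  q0 
   q4   q3  q5  q0 
 * q5   q3  q5  q0 
(> = start, * = accepting)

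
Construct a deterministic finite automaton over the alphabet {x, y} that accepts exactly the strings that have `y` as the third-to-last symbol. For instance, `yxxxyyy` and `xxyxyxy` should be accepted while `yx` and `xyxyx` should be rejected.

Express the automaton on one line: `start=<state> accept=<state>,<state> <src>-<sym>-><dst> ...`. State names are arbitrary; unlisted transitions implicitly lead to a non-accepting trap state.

Because acceptance depends on a position counted from the end, the machine has to buffer the most recent 3 symbols. Make each state the string of the last up-to-3 symbols read; on input `x` shift the window left and append `x`. Accept when the buffered window has length 3 and begins with `y`.
15 states suffice.
       x  y 
>  A   B  C 
   B   D  E 
   C   F  G 
   D   H  I 
   E   J  K 
   F   L  M 
   G   N  O 
   H   H  I 
   I   J  K 
   J   L  M 
   K   N  O 
 * L   H  I 
 * M   J  K 
 * N   L  M 
 * O   N  O 
(> = start, * = accepting)

start=A accept=L,M,N,O A-x->B A-y->C B-x->D B-y->E C-x->F C-y->G D-x->H D-y->I E-x->J E-y->K F-x->L F-y->M G-x->N G-y->O H-x->H H-y->I I-x->J I-y->K J-x->L J-y->M K-x->N K-y->O L-x->H L-y->I M-x->J M-y->K N-x->L N-y->M O-x->N O-y->O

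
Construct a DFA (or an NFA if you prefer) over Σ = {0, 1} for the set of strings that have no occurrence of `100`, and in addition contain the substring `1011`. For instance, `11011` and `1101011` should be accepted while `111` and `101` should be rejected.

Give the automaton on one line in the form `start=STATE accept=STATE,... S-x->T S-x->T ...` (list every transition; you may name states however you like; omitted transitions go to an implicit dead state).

start=q0 accept=q6,q8 q0-0->q0 q0-1->q1 q1-0->q2 q1-1->q1 q2-0->q3 q2-1->q4 q3-0->q3 q3-1->q5 q4-0->q2 q4-1->q6 q5-0->q7 q5-1->q5 q6-0->q8 q6-1->q6 q7-0->q3 q7-1->q9 q8-0->q10 q8-1->q6 q9-0->q7 q9-1->q10 q10-0->q10 q10-1->q10

Run two small machines in parallel and take their product. One (4 states) tracks partial matches of the forbidden pattern `100`; the other (5 states) tracks whether and how much of `1011` has been seen. Each combined state is a pair, one component from each; accept when both components accept.
With 11 states:
          0    1  
>  q0     q0   q1 
   q1     q2   q1 
   q2     q3   q4 
   q3     q3   q5 
   q4     q2   q6 
   q5     q7   q5 
 * q6     q8   q6 
   q7     q3   q9 
 * q8    q10   q6 
   q9     q7  q10 
   q10   q10  q10 
(> = start, * = accepting)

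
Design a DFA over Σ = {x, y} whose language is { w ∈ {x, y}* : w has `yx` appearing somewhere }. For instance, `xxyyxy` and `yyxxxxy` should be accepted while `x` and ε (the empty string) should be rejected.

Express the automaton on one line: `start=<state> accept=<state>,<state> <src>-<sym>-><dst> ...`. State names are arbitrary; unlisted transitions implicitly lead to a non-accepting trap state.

Track how much of `yx` has been matched so far: state s0 is no progress, s2 is the absorbing accept state reached once `yx` has occurred. Intermediate states record partial matches; on a mismatch, fall back to the longest reusable overlap.
3 states suffice.
        x   y  
>  s0   s0  s1 
   s1   s2  s1 
 * s2   s2  s2 
(> = start, * = accepting)

start=s0 accept=s2 s0-x->s0 s0-y->s1 s1-x->s2 s1-y->s1 s2-x->s2 s2-y->s2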